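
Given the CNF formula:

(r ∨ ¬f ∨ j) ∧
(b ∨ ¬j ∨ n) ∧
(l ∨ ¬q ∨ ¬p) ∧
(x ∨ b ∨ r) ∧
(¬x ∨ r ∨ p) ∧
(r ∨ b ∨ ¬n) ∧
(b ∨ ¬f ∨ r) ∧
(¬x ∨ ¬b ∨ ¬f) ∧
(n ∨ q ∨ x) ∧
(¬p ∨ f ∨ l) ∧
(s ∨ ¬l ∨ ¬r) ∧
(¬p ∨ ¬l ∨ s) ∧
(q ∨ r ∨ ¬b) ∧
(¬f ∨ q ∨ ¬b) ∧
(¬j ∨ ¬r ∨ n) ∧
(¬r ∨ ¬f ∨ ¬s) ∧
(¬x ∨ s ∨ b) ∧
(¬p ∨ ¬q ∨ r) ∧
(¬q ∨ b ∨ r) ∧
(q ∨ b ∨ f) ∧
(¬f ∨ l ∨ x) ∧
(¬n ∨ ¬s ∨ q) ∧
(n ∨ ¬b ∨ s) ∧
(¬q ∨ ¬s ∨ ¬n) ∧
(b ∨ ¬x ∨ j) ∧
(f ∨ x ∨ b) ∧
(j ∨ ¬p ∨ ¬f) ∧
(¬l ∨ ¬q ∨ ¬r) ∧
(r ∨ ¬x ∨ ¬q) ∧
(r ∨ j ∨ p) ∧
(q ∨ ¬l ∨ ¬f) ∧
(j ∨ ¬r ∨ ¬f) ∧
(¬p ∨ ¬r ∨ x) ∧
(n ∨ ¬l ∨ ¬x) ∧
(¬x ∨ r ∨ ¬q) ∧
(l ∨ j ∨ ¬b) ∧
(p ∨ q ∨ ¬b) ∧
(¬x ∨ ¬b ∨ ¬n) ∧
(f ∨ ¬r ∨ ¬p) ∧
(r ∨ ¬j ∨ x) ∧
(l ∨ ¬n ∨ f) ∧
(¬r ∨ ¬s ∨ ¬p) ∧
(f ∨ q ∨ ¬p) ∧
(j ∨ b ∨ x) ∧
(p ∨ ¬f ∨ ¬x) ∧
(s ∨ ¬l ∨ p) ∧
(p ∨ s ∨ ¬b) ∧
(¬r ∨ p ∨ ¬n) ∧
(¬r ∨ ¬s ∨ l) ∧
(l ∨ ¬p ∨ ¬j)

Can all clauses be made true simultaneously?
No

No, the formula is not satisfiable.

No assignment of truth values to the variables can make all 50 clauses true simultaneously.

The formula is UNSAT (unsatisfiable).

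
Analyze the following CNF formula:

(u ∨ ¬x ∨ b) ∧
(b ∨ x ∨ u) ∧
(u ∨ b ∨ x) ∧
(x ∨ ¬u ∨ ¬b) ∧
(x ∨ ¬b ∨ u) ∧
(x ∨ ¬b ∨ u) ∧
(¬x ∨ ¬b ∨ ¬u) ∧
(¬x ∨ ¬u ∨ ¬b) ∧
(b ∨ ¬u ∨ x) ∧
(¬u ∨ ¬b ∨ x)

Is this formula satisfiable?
Yes

Yes, the formula is satisfiable.

One satisfying assignment is: b=True, u=False, x=True

Verification: With this assignment, all 10 clauses evaluate to true.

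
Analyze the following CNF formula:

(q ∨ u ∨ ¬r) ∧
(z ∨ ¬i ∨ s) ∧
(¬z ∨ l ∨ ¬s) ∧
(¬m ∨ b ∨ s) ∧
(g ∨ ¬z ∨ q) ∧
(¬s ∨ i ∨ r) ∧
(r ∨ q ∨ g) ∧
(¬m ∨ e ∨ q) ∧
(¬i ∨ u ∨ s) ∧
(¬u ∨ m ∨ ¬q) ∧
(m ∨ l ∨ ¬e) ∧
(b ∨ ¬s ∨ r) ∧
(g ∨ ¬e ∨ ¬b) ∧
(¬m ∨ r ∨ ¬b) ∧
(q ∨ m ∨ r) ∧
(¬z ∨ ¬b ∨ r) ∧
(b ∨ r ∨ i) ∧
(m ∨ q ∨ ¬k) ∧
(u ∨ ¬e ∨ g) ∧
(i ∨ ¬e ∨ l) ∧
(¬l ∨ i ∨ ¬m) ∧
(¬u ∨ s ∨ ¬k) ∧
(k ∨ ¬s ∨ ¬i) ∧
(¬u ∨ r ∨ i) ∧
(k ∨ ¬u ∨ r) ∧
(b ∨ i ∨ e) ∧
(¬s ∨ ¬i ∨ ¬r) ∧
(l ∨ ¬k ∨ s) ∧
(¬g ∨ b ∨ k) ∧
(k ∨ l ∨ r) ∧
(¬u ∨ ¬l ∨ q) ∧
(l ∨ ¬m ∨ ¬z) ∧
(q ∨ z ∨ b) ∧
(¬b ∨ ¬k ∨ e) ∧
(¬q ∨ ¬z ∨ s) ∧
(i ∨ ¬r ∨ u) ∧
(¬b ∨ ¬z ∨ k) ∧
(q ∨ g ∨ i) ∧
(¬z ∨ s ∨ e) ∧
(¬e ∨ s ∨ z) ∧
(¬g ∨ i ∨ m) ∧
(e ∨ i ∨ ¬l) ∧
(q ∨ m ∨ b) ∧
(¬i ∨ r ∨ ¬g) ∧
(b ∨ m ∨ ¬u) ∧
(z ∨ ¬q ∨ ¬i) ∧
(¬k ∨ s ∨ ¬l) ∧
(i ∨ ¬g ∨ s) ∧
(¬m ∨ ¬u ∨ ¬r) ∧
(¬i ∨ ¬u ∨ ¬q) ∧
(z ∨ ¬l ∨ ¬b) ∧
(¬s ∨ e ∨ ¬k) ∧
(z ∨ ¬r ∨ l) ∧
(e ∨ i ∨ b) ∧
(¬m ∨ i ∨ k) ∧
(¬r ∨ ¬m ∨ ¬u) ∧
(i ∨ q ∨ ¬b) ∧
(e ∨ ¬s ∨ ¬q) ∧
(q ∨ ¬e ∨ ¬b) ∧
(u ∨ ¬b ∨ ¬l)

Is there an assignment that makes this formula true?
No

No, the formula is not satisfiable.

No assignment of truth values to the variables can make all 60 clauses true simultaneously.

The formula is UNSAT (unsatisfiable).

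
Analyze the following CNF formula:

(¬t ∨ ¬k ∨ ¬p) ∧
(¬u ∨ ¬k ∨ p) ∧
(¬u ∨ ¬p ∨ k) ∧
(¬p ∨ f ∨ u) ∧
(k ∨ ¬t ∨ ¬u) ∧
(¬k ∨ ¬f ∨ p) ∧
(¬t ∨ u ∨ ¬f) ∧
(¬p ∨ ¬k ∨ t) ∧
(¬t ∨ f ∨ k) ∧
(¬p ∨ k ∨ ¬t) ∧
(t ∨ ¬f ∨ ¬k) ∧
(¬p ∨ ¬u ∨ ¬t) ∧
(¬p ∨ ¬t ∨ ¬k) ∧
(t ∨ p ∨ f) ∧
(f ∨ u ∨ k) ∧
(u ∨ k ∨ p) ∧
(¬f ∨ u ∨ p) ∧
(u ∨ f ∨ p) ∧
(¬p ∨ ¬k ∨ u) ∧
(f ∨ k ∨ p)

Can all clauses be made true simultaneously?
Yes

Yes, the formula is satisfiable.

One satisfying assignment is: f=True, t=False, p=False, k=False, u=True

Verification: With this assignment, all 20 clauses evaluate to true.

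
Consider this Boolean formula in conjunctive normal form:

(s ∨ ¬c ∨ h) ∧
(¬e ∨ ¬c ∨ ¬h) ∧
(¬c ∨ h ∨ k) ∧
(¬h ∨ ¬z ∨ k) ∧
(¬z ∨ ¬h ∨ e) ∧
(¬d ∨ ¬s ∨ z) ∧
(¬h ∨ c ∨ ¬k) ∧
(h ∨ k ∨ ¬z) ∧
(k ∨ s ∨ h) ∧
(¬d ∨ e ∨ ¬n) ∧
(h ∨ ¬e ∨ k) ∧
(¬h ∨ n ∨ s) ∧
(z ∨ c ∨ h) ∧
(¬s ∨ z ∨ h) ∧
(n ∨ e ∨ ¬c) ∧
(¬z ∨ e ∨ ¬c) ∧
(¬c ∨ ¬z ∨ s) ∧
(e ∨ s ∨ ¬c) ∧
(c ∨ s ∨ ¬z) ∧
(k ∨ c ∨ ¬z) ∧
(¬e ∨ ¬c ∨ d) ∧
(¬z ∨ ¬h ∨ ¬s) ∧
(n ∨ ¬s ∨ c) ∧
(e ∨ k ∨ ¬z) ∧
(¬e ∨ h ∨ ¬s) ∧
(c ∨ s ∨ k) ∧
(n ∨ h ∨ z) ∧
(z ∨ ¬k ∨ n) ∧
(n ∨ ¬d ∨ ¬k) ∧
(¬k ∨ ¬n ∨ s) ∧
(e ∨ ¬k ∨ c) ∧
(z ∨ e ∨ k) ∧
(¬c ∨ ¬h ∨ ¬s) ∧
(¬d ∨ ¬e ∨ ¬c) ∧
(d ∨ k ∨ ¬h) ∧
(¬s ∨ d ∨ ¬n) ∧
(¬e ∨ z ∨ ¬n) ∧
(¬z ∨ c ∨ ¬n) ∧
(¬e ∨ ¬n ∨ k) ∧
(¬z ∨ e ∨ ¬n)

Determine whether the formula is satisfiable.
No

No, the formula is not satisfiable.

No assignment of truth values to the variables can make all 40 clauses true simultaneously.

The formula is UNSAT (unsatisfiable).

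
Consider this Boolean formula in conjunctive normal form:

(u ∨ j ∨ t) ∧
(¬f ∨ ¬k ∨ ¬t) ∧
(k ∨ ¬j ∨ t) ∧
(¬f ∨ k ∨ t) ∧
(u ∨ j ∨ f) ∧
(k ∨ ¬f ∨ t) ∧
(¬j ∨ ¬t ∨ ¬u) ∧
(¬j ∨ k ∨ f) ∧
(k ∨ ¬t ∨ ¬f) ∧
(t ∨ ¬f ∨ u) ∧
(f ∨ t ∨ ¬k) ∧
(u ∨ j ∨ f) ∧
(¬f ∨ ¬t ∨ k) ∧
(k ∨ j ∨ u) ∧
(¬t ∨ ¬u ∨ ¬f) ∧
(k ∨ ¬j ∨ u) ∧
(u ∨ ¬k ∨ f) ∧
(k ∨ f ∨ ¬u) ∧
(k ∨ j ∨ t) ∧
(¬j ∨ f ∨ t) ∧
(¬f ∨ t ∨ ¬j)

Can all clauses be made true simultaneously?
Yes

Yes, the formula is satisfiable.

One satisfying assignment is: f=True, t=False, u=True, j=False, k=True

Verification: With this assignment, all 21 clauses evaluate to true.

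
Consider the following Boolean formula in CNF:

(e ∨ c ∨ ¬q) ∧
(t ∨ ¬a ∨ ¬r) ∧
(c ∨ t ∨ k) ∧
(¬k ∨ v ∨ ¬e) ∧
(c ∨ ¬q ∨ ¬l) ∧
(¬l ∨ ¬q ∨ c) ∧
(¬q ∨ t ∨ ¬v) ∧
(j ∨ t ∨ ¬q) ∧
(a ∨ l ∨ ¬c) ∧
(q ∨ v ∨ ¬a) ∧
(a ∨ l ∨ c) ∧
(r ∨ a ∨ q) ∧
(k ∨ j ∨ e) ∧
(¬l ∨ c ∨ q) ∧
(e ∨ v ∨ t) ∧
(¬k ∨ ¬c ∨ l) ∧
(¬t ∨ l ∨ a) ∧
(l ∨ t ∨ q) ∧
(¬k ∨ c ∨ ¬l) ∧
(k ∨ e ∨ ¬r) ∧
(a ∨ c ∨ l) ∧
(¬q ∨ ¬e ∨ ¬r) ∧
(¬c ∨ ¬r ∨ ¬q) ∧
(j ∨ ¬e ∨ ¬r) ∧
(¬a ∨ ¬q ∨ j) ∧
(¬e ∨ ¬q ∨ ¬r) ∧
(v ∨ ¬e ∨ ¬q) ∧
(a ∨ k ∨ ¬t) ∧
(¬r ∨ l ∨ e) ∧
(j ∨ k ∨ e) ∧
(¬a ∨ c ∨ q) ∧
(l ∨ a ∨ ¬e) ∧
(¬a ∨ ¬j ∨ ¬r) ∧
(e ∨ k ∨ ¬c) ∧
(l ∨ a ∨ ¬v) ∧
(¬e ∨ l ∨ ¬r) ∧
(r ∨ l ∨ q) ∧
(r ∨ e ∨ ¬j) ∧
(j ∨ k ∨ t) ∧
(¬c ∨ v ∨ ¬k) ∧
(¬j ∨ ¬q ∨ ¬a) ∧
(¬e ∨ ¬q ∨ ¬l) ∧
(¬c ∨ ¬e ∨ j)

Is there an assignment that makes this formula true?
Yes

Yes, the formula is satisfiable.

One satisfying assignment is: a=False, r=True, e=True, v=False, c=True, j=True, q=False, k=False, l=True, t=False

Verification: With this assignment, all 43 clauses evaluate to true.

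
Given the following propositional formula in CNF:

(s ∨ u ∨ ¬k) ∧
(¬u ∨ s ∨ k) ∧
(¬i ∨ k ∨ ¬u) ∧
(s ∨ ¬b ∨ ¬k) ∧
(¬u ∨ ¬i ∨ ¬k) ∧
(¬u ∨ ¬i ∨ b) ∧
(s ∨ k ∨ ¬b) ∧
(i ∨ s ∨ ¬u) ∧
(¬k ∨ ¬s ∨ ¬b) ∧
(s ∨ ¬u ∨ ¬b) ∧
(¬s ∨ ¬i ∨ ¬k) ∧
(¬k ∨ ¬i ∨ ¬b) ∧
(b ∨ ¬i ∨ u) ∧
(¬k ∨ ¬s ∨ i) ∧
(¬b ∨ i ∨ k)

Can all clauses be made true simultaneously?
Yes

Yes, the formula is satisfiable.

One satisfying assignment is: b=False, u=False, k=False, s=False, i=False

Verification: With this assignment, all 15 clauses evaluate to true.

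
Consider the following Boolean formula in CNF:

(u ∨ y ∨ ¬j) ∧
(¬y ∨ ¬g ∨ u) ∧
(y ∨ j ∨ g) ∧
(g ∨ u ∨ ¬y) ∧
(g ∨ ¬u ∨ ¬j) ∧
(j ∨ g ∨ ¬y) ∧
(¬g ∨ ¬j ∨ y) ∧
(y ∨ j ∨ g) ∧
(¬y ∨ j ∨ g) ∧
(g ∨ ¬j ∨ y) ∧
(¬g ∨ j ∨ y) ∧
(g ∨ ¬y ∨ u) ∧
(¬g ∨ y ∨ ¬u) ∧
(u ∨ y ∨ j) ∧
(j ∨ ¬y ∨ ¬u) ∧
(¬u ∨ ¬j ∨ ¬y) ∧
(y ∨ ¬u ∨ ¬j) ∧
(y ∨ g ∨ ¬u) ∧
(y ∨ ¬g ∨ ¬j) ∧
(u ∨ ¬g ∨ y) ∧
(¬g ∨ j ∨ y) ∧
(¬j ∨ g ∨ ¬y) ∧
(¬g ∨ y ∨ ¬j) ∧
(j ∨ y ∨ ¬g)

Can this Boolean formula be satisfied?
No

No, the formula is not satisfiable.

No assignment of truth values to the variables can make all 24 clauses true simultaneously.

The formula is UNSAT (unsatisfiable).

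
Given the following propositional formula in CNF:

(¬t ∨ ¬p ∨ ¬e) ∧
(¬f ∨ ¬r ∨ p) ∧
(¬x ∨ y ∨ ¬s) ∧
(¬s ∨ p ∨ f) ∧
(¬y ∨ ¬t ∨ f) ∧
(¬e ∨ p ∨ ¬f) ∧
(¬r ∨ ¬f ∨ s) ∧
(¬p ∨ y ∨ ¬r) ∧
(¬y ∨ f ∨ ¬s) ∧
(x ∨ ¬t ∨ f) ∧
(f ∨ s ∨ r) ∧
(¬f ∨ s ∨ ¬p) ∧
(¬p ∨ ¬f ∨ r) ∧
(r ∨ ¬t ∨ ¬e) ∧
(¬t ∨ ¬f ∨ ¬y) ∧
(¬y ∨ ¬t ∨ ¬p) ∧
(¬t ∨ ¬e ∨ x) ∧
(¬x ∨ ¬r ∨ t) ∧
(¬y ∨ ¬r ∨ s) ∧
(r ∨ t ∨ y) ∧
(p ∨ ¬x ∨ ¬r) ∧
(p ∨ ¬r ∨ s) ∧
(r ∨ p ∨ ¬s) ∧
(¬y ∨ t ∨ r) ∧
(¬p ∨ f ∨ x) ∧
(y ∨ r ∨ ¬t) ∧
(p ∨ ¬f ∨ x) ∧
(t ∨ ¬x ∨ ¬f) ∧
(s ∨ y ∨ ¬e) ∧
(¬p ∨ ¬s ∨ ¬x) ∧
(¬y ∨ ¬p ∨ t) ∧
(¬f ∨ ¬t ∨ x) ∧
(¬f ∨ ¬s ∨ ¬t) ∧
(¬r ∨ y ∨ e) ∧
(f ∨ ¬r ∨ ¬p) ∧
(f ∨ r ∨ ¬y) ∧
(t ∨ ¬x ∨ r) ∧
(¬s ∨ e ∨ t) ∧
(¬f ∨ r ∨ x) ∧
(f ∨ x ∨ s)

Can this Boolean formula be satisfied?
No

No, the formula is not satisfiable.

No assignment of truth values to the variables can make all 40 clauses true simultaneously.

The formula is UNSAT (unsatisfiable).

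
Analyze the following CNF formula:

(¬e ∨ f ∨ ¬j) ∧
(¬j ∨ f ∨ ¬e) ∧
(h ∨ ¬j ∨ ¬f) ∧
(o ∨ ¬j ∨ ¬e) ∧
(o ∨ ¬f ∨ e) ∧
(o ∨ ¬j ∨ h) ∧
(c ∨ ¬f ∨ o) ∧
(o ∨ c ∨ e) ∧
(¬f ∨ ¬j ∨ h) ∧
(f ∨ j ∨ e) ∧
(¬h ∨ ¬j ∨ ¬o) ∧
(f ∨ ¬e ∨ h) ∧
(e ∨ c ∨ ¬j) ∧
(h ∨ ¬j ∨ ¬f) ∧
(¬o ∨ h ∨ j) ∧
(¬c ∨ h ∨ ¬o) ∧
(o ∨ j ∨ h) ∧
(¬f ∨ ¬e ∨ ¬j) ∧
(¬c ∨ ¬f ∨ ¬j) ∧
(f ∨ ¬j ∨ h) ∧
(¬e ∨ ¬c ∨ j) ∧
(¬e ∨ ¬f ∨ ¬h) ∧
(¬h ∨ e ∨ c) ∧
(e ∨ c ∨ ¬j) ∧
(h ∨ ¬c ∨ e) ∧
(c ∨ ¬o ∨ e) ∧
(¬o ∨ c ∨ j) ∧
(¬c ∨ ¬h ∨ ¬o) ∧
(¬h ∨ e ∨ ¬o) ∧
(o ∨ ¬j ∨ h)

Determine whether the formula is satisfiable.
Yes

Yes, the formula is satisfiable.

One satisfying assignment is: c=False, j=False, e=True, h=True, o=False, f=False

Verification: With this assignment, all 30 clauses evaluate to true.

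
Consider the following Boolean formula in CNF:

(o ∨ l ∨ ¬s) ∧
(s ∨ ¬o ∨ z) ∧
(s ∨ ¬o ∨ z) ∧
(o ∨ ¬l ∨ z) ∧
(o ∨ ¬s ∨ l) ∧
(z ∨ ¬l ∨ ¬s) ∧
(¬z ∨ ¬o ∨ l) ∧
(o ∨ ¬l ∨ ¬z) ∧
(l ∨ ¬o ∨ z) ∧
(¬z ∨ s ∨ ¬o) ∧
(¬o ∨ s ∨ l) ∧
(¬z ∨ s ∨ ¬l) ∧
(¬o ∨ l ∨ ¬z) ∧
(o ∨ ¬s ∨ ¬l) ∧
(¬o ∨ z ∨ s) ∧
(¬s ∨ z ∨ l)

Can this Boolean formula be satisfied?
Yes

Yes, the formula is satisfiable.

One satisfying assignment is: s=False, l=False, z=False, o=False

Verification: With this assignment, all 16 clauses evaluate to true.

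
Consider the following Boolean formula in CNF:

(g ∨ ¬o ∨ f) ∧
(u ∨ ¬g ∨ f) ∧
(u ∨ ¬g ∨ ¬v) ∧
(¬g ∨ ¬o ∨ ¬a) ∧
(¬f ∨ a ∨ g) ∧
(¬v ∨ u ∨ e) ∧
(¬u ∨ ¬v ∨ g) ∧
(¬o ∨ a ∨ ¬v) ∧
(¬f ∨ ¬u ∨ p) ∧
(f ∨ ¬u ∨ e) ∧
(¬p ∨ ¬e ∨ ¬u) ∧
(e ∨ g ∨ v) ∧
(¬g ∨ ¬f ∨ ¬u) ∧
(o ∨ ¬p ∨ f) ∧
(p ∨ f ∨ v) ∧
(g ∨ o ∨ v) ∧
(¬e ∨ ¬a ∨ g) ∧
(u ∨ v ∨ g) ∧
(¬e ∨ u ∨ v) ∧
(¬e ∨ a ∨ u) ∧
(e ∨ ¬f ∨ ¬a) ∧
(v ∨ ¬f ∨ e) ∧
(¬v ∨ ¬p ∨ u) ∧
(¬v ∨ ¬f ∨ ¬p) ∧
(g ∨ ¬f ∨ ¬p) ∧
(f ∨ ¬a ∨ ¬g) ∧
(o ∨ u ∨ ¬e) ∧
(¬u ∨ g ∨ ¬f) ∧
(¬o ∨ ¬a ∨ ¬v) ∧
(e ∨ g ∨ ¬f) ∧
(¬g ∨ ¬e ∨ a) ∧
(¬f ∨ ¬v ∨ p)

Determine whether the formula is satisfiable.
No

No, the formula is not satisfiable.

No assignment of truth values to the variables can make all 32 clauses true simultaneously.

The formula is UNSAT (unsatisfiable).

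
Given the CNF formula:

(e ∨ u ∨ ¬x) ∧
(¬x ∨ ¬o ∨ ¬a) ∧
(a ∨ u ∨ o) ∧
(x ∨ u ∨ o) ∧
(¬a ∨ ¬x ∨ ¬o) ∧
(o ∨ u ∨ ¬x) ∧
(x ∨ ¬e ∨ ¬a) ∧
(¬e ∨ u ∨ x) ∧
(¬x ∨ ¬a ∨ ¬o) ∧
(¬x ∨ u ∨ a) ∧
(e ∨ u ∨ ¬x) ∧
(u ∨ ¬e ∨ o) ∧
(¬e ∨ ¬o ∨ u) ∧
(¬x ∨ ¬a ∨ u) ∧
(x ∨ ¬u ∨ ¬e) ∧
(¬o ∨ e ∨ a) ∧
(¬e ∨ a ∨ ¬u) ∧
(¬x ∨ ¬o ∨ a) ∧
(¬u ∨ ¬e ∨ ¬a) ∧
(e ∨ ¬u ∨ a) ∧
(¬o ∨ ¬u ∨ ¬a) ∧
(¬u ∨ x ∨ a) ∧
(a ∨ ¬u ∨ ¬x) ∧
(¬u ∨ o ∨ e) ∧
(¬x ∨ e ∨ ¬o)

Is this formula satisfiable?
Yes

Yes, the formula is satisfiable.

One satisfying assignment is: o=True, a=True, u=False, e=False, x=False

Verification: With this assignment, all 25 clauses evaluate to true.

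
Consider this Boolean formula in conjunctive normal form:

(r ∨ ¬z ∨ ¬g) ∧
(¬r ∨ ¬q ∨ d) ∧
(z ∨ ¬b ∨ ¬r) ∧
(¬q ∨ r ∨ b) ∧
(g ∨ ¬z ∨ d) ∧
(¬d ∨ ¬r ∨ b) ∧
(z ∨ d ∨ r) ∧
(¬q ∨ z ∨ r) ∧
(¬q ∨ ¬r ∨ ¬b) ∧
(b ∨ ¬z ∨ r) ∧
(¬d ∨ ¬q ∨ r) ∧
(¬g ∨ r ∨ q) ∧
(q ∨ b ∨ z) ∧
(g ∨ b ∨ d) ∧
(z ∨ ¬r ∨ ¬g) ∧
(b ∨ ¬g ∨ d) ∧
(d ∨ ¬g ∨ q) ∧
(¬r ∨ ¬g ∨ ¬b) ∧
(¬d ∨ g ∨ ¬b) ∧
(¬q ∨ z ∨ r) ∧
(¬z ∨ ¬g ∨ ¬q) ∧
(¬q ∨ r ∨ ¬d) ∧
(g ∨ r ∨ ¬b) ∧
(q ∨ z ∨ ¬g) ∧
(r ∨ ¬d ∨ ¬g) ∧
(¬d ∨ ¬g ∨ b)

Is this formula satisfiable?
No

No, the formula is not satisfiable.

No assignment of truth values to the variables can make all 26 clauses true simultaneously.

The formula is UNSAT (unsatisfiable).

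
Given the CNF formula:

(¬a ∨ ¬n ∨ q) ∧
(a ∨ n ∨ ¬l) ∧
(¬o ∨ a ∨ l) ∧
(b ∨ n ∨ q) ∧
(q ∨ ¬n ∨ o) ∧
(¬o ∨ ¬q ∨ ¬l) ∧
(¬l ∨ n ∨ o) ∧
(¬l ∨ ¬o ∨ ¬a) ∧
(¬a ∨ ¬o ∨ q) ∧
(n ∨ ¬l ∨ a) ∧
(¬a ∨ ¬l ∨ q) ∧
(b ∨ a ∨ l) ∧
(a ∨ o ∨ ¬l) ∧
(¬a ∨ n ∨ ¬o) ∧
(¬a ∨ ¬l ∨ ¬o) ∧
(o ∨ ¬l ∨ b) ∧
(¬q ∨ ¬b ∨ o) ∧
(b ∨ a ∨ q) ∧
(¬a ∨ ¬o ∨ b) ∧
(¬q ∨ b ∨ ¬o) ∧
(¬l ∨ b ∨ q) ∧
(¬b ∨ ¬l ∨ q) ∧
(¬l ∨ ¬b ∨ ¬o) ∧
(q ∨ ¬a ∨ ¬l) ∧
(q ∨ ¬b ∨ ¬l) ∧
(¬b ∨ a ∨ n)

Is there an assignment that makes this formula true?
Yes

Yes, the formula is satisfiable.

One satisfying assignment is: a=True, q=True, o=False, l=False, n=False, b=False

Verification: With this assignment, all 26 clauses evaluate to true.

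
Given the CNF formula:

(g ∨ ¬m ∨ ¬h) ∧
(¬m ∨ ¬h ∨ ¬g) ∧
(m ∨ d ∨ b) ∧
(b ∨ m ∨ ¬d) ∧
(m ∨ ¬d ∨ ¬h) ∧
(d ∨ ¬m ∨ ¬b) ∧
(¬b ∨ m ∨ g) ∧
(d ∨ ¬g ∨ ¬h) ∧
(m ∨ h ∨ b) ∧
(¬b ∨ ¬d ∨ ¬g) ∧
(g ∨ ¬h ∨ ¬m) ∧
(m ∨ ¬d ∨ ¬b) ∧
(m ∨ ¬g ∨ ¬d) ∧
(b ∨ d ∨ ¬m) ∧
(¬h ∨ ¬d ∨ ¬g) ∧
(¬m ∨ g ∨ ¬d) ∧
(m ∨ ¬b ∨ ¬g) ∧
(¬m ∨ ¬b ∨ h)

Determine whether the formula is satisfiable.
Yes

Yes, the formula is satisfiable.

One satisfying assignment is: m=True, b=False, g=True, d=True, h=False

Verification: With this assignment, all 18 clauses evaluate to true.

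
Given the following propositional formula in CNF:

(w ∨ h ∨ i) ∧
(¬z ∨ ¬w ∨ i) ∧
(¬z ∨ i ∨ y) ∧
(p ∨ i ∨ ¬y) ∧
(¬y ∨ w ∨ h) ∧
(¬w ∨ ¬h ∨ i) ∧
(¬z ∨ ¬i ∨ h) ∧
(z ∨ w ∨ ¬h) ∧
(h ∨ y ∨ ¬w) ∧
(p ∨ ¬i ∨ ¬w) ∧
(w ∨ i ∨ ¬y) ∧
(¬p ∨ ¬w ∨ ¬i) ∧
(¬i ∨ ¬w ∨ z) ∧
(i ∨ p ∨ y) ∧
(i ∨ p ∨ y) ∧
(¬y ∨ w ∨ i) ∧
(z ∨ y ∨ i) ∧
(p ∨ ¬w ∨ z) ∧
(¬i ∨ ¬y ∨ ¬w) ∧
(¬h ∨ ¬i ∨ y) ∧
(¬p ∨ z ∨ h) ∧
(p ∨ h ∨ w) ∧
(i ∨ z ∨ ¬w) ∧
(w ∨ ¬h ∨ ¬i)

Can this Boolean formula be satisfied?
No

No, the formula is not satisfiable.

No assignment of truth values to the variables can make all 24 clauses true simultaneously.

The formula is UNSAT (unsatisfiable).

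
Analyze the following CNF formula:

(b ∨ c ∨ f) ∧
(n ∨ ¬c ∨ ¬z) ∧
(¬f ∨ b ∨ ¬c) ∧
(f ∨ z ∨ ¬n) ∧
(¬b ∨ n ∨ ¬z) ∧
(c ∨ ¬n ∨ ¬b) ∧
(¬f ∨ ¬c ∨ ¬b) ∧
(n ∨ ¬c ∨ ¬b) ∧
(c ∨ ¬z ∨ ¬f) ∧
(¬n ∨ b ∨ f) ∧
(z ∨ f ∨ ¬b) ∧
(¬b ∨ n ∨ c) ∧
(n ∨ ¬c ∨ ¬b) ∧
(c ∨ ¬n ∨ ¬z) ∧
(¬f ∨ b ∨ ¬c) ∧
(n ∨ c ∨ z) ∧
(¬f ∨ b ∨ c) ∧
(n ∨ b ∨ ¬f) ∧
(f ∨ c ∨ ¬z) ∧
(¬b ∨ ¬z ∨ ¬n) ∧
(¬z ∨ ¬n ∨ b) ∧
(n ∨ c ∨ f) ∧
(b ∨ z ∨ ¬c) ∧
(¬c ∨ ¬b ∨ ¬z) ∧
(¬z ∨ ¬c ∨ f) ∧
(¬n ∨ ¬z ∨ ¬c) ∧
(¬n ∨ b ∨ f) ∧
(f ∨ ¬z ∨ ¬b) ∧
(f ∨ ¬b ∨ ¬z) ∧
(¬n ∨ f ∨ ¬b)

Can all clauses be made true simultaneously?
No

No, the formula is not satisfiable.

No assignment of truth values to the variables can make all 30 clauses true simultaneously.

The formula is UNSAT (unsatisfiable).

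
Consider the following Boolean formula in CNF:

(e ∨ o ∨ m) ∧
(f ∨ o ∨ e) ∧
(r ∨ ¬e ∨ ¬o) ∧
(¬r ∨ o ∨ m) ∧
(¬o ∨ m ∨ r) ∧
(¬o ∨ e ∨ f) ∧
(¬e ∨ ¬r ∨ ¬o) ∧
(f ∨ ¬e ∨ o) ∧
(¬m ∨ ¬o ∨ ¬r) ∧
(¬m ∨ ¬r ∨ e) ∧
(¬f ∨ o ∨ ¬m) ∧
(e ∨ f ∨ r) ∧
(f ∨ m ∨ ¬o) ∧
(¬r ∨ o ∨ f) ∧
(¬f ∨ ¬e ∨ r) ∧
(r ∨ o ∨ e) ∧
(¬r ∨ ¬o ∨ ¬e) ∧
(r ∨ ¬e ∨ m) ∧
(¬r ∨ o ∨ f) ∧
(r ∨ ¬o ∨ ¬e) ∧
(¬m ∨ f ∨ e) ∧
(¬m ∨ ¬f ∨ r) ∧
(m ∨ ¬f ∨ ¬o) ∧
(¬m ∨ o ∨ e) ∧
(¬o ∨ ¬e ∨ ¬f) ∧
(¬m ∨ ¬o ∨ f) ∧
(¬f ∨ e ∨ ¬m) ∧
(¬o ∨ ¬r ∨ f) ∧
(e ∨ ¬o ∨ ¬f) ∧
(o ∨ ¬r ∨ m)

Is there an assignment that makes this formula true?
No

No, the formula is not satisfiable.

No assignment of truth values to the variables can make all 30 clauses true simultaneously.

The formula is UNSAT (unsatisfiable).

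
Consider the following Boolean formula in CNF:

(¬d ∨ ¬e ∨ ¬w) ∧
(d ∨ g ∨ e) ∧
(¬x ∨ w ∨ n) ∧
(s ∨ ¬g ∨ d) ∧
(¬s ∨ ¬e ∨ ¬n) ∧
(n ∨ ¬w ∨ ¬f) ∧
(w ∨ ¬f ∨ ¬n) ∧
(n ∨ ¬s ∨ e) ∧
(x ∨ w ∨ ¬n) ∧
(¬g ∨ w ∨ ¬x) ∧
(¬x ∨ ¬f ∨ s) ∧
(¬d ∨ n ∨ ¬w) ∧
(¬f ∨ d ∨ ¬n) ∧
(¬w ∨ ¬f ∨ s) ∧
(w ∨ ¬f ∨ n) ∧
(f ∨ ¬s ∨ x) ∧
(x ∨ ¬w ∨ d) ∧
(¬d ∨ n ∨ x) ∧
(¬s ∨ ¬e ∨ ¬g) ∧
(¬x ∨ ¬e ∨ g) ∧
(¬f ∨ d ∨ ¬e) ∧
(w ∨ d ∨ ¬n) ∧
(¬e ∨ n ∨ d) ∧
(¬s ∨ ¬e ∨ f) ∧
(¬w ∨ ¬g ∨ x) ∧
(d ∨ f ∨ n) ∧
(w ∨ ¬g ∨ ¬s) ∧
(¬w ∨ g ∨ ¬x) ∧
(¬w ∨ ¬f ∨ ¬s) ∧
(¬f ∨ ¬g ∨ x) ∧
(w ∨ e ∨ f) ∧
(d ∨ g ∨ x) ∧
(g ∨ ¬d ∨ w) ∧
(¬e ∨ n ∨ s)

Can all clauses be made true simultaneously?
Yes

Yes, the formula is satisfiable.

One satisfying assignment is: n=True, f=False, x=False, e=False, s=False, w=True, d=True, g=False

Verification: With this assignment, all 34 clauses evaluate to true.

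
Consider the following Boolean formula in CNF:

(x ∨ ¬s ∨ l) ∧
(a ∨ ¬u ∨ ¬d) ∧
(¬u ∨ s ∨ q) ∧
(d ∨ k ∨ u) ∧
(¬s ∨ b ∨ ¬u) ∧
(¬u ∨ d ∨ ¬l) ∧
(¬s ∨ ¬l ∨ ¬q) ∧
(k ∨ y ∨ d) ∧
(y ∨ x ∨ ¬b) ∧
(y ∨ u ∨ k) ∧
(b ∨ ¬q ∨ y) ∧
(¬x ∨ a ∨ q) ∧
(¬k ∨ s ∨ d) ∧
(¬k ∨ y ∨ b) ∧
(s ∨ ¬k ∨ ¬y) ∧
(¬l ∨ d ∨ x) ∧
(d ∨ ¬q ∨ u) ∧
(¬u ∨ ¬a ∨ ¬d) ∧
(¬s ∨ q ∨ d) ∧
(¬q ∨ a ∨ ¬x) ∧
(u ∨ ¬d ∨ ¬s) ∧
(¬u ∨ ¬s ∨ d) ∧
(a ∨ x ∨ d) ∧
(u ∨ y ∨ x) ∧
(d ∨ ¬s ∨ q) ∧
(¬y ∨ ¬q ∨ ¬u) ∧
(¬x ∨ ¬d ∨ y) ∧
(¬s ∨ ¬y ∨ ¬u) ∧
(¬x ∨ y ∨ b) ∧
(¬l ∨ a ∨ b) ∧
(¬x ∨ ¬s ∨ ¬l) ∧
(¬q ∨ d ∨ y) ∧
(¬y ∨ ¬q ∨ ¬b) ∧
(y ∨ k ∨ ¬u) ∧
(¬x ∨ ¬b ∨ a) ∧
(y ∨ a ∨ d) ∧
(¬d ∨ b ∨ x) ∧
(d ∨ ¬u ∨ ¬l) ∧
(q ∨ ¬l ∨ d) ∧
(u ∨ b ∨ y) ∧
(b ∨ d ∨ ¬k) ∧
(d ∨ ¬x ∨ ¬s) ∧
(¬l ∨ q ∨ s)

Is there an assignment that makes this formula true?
Yes

Yes, the formula is satisfiable.

One satisfying assignment is: u=False, d=True, y=True, k=False, q=False, l=False, a=False, b=True, x=False, s=False

Verification: With this assignment, all 43 clauses evaluate to true.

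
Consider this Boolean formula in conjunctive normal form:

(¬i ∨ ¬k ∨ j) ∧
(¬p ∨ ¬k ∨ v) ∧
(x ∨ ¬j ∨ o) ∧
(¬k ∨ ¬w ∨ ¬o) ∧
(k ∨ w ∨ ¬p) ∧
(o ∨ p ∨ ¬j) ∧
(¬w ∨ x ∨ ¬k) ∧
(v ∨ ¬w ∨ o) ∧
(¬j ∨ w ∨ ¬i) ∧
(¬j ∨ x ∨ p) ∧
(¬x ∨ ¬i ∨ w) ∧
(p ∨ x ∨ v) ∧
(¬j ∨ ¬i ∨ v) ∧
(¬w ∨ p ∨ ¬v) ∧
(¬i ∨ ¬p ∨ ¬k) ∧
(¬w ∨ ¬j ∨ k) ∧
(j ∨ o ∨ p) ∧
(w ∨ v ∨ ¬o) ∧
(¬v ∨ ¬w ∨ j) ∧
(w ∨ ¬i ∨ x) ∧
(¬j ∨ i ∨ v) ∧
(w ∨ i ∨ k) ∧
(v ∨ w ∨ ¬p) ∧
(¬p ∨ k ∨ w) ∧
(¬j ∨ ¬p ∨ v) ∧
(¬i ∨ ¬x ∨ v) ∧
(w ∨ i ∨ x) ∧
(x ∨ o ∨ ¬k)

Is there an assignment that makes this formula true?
Yes

Yes, the formula is satisfiable.

One satisfying assignment is: x=True, j=True, k=True, v=True, p=True, i=False, o=False, w=False

Verification: With this assignment, all 28 clauses evaluate to true.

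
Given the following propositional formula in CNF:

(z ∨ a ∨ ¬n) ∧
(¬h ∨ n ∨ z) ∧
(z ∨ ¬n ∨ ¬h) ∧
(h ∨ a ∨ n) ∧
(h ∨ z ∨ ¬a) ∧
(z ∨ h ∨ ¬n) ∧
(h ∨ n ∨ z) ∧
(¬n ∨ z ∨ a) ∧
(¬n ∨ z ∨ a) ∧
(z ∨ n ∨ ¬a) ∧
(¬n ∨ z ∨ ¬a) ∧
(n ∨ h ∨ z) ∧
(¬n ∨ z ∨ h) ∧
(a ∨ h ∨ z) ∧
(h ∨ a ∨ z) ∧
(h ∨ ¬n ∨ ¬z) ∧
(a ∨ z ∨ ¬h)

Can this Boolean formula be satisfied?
Yes

Yes, the formula is satisfiable.

One satisfying assignment is: n=False, a=True, z=True, h=False

Verification: With this assignment, all 17 clauses evaluate to true.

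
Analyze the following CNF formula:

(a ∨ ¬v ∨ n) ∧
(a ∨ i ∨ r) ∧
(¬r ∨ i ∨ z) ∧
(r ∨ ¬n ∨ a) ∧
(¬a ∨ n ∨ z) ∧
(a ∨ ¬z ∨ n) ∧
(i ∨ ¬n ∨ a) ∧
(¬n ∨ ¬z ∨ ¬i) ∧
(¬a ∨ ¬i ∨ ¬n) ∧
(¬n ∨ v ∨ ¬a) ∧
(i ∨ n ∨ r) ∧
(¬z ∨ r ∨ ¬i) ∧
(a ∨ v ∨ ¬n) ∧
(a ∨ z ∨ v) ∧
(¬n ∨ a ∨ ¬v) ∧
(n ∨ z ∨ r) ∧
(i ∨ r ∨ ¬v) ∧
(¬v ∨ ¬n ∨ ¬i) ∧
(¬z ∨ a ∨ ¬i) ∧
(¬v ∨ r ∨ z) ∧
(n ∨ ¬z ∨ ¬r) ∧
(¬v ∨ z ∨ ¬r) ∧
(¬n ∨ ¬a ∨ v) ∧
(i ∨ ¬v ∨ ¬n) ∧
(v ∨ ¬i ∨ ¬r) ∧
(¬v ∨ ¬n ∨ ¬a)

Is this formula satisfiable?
No

No, the formula is not satisfiable.

No assignment of truth values to the variables can make all 26 clauses true simultaneously.

The formula is UNSAT (unsatisfiable).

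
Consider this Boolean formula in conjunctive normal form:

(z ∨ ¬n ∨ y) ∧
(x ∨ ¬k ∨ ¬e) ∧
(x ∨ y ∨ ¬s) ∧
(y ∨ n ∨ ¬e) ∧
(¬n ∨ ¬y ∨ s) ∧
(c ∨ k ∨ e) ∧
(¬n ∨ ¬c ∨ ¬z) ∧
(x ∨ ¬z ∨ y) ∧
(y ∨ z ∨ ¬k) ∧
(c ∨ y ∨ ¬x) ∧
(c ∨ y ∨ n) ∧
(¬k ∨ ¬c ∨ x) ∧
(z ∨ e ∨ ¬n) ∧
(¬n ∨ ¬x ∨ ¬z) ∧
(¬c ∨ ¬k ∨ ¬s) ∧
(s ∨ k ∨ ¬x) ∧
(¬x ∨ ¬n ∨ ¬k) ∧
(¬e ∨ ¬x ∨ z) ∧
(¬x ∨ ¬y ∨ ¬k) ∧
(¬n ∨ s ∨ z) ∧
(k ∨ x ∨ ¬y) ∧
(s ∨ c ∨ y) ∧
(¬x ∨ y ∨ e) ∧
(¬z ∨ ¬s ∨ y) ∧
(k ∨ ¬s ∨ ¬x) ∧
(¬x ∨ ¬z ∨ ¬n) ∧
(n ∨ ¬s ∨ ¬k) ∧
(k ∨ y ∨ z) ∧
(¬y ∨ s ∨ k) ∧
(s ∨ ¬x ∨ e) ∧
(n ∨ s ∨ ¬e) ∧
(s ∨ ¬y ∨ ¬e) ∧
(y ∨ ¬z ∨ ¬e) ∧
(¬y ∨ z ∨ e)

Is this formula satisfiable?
Yes

Yes, the formula is satisfiable.

One satisfying assignment is: s=False, y=True, k=True, z=True, e=False, c=False, x=False, n=False

Verification: With this assignment, all 34 clauses evaluate to true.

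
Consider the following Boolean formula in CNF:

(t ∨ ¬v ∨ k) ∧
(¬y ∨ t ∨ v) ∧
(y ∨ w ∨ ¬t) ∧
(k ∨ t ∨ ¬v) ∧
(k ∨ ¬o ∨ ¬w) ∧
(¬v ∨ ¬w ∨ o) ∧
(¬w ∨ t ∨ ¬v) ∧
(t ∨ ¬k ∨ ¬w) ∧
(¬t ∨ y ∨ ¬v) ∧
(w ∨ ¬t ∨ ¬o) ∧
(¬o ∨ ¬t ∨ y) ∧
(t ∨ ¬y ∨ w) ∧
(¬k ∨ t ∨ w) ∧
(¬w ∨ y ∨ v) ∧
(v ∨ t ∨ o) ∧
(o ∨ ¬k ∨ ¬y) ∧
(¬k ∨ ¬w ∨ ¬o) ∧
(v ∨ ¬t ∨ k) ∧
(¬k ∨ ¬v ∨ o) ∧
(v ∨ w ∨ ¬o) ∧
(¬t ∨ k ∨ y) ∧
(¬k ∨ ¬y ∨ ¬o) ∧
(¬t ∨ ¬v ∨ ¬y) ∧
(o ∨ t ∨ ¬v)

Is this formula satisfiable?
No

No, the formula is not satisfiable.

No assignment of truth values to the variables can make all 24 clauses true simultaneously.

The formula is UNSAT (unsatisfiable).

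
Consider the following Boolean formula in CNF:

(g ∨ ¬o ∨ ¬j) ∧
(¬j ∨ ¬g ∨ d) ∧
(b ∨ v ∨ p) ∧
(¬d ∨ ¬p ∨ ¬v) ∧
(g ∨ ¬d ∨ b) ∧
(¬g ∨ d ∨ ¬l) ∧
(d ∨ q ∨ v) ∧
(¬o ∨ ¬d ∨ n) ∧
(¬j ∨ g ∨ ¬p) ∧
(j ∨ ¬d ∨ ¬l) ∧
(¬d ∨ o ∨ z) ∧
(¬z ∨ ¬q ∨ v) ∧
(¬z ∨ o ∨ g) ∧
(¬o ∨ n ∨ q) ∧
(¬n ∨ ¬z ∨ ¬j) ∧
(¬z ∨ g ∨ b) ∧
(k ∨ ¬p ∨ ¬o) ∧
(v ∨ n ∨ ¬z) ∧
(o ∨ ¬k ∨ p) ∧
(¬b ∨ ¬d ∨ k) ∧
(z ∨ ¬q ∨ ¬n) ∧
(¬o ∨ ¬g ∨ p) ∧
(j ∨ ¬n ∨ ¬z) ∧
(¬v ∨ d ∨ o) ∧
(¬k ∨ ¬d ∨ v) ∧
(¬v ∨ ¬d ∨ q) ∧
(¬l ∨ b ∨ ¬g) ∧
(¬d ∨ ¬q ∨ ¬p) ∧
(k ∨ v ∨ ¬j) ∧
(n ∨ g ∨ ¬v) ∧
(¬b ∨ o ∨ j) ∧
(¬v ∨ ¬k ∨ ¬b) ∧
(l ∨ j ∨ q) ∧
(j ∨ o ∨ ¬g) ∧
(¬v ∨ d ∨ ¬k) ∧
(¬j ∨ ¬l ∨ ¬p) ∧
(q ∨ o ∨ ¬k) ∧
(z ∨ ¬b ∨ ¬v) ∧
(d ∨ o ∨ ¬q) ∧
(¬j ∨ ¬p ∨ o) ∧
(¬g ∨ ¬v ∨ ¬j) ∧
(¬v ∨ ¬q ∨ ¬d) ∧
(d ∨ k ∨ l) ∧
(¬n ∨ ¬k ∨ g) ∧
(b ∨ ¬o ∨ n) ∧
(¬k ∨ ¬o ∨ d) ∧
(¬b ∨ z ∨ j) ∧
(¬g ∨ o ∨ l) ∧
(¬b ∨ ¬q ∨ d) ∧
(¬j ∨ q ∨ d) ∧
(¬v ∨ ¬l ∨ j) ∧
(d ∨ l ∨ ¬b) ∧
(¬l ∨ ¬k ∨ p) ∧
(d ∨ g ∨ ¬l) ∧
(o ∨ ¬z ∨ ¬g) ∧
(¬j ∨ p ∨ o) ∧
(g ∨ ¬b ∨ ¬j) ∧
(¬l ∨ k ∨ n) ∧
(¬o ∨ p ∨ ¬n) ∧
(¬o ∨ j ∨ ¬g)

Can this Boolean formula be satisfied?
No

No, the formula is not satisfiable.

No assignment of truth values to the variables can make all 60 clauses true simultaneously.

The formula is UNSAT (unsatisfiable).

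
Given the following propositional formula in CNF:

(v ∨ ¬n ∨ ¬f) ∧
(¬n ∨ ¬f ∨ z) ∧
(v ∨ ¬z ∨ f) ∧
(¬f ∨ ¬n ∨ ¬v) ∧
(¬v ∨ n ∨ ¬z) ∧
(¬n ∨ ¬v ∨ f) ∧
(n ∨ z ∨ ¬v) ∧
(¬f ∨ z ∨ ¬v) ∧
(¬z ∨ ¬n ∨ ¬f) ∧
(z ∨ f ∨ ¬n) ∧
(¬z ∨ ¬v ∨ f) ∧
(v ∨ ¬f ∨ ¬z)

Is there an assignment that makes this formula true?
Yes

Yes, the formula is satisfiable.

One satisfying assignment is: f=False, v=False, z=False, n=False

Verification: With this assignment, all 12 clauses evaluate to true.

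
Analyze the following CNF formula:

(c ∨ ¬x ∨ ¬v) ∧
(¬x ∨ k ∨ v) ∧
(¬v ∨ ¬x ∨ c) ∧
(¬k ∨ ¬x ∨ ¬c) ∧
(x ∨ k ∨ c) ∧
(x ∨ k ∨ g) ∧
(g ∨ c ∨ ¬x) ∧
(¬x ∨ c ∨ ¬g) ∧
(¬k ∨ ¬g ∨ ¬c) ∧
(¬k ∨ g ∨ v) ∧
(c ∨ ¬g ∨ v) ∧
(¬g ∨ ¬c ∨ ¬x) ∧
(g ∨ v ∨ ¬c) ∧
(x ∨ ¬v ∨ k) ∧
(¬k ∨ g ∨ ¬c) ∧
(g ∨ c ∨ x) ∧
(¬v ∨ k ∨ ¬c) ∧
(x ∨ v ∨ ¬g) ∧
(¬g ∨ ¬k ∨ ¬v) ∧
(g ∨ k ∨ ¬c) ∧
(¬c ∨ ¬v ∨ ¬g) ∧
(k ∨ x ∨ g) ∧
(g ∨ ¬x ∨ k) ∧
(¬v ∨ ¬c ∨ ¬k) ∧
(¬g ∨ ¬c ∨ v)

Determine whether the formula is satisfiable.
No

No, the formula is not satisfiable.

No assignment of truth values to the variables can make all 25 clauses true simultaneously.

The formula is UNSAT (unsatisfiable).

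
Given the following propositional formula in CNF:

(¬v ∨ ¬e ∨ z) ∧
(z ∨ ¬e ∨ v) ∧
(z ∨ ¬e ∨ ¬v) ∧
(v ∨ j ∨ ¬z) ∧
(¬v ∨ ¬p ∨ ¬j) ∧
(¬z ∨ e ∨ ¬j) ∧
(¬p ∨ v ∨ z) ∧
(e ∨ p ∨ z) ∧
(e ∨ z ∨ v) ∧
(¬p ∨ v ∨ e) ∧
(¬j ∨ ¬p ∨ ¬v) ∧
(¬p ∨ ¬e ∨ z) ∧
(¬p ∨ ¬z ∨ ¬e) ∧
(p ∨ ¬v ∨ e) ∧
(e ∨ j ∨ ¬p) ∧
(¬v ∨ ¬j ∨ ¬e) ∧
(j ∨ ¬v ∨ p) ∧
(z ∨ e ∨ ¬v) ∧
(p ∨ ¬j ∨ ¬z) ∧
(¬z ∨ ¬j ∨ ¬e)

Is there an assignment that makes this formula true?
No

No, the formula is not satisfiable.

No assignment of truth values to the variables can make all 20 clauses true simultaneously.

The formula is UNSAT (unsatisfiable).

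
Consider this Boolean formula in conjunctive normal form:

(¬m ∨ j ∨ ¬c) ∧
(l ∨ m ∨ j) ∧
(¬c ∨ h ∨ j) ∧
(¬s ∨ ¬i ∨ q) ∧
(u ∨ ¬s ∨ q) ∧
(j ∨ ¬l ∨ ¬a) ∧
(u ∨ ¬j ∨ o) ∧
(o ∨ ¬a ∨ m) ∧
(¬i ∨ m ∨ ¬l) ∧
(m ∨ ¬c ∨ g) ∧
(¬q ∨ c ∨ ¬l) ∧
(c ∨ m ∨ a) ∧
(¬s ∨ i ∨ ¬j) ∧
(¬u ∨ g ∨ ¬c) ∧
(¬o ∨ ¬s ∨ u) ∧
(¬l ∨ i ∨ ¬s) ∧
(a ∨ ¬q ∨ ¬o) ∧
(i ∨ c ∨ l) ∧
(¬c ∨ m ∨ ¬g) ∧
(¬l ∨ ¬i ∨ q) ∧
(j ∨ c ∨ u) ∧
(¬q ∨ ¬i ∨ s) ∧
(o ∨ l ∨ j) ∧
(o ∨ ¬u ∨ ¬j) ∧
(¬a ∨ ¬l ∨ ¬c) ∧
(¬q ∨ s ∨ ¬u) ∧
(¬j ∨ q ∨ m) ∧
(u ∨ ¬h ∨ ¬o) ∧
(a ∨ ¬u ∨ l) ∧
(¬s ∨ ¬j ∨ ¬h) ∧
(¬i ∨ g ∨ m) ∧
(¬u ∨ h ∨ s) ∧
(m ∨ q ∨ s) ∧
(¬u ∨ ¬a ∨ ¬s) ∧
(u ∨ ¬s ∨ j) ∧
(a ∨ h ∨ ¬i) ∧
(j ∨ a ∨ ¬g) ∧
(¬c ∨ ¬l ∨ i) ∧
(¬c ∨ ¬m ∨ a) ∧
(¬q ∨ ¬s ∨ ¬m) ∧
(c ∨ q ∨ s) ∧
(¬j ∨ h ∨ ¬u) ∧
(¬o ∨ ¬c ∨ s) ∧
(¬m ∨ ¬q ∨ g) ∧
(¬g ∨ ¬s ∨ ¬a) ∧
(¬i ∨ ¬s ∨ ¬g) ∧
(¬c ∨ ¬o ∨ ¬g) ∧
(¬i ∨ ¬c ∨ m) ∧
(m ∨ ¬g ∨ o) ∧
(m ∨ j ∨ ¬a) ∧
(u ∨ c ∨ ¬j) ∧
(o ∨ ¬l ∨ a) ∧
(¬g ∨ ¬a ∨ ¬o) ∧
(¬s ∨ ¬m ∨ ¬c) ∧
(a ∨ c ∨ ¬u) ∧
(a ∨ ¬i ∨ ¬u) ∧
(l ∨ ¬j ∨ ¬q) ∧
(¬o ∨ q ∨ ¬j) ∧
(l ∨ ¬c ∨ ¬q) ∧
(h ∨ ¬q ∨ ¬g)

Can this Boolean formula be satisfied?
No

No, the formula is not satisfiable.

No assignment of truth values to the variables can make all 60 clauses true simultaneously.

The formula is UNSAT (unsatisfiable).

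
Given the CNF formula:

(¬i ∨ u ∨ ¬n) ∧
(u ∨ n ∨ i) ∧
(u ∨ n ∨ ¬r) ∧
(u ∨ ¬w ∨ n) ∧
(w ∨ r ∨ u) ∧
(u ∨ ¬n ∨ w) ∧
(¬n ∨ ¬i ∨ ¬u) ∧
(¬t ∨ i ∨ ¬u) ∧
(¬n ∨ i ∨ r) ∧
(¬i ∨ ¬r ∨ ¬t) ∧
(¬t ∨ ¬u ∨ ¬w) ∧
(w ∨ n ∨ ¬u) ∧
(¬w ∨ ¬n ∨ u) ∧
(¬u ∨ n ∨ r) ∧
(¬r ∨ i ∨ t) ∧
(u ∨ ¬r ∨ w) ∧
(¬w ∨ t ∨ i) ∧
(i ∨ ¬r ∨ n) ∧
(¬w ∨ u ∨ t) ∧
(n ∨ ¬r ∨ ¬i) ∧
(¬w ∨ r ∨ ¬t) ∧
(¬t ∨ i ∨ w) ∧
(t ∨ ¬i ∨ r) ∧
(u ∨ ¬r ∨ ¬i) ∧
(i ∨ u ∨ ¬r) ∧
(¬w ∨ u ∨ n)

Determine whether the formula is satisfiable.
No

No, the formula is not satisfiable.

No assignment of truth values to the variables can make all 26 clauses true simultaneously.

The formula is UNSAT (unsatisfiable).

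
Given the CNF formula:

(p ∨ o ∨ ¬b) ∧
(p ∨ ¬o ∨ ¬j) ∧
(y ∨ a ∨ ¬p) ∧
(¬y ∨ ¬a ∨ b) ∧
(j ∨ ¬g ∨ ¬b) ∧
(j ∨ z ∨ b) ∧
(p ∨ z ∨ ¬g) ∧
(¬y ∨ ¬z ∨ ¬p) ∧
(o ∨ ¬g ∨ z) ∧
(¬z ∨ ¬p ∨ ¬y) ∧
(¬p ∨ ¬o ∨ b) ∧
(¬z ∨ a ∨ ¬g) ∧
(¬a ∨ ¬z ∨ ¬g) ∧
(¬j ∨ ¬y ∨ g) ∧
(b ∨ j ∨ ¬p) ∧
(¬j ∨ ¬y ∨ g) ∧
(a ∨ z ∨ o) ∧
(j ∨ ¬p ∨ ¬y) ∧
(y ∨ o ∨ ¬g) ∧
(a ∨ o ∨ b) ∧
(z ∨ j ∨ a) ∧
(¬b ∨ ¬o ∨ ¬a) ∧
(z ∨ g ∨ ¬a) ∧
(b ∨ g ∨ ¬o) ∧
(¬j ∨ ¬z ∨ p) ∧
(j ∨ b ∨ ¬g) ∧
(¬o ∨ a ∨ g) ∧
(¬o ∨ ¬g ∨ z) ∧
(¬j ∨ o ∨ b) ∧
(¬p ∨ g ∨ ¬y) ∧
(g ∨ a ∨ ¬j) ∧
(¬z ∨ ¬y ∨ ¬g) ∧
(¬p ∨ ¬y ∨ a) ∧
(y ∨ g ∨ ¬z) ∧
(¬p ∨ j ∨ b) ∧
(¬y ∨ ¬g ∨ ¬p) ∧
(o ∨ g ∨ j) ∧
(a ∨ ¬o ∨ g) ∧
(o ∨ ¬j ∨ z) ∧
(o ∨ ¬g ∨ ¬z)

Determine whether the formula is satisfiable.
No

No, the formula is not satisfiable.

No assignment of truth values to the variables can make all 40 clauses true simultaneously.

The formula is UNSAT (unsatisfiable).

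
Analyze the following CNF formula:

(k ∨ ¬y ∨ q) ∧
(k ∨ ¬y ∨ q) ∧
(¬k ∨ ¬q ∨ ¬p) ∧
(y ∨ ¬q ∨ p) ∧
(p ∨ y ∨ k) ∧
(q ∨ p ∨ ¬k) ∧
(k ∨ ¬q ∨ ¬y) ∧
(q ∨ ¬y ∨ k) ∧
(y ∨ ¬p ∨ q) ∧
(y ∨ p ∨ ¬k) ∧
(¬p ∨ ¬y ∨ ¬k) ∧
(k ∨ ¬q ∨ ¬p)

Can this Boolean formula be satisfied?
Yes

Yes, the formula is satisfiable.

One satisfying assignment is: q=True, y=True, k=True, p=False

Verification: With this assignment, all 12 clauses evaluate to true.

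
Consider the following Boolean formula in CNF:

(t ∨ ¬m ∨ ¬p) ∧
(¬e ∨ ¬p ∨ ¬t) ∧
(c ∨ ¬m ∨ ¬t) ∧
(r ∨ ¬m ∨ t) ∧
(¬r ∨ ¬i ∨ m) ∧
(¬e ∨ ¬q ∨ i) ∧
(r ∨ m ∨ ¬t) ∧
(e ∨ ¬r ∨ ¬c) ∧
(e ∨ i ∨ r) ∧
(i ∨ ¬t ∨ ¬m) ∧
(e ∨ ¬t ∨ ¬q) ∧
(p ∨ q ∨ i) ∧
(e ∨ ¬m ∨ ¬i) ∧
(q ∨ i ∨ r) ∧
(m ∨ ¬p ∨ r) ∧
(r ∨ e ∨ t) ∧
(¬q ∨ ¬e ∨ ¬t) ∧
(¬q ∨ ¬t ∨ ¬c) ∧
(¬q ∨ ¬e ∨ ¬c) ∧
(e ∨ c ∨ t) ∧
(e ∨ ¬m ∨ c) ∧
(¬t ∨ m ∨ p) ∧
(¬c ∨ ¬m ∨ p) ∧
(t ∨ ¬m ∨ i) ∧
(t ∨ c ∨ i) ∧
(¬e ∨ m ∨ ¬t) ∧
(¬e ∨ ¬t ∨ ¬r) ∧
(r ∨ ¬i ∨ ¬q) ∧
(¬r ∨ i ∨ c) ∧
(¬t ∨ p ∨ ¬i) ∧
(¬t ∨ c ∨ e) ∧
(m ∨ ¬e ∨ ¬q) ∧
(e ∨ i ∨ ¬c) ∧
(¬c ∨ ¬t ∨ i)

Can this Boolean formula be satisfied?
Yes

Yes, the formula is satisfiable.

One satisfying assignment is: i=True, q=False, t=False, m=False, c=False, r=False, p=False, e=True

Verification: With this assignment, all 34 clauses evaluate to true.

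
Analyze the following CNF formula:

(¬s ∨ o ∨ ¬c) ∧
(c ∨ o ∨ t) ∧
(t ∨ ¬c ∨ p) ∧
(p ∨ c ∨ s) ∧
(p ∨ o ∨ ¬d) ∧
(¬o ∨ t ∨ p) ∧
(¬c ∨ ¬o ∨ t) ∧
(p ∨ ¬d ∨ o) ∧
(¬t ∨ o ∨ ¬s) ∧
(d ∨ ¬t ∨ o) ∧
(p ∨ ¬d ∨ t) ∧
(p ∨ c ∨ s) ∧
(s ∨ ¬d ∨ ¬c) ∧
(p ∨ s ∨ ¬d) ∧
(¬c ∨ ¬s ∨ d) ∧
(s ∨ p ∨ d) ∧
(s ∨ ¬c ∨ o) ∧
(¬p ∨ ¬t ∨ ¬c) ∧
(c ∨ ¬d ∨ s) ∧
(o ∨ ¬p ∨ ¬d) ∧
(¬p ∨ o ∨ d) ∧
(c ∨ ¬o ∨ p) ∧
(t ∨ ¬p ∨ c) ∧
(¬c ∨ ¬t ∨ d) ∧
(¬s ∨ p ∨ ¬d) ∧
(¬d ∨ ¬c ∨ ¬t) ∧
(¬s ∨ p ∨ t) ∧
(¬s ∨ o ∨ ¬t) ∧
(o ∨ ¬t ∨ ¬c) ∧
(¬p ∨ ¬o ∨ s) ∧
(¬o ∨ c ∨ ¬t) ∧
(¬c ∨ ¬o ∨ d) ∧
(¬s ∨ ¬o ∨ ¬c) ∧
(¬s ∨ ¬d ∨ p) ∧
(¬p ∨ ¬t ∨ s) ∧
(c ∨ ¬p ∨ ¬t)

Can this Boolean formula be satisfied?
No

No, the formula is not satisfiable.

No assignment of truth values to the variables can make all 36 clauses true simultaneously.

The formula is UNSAT (unsatisfiable).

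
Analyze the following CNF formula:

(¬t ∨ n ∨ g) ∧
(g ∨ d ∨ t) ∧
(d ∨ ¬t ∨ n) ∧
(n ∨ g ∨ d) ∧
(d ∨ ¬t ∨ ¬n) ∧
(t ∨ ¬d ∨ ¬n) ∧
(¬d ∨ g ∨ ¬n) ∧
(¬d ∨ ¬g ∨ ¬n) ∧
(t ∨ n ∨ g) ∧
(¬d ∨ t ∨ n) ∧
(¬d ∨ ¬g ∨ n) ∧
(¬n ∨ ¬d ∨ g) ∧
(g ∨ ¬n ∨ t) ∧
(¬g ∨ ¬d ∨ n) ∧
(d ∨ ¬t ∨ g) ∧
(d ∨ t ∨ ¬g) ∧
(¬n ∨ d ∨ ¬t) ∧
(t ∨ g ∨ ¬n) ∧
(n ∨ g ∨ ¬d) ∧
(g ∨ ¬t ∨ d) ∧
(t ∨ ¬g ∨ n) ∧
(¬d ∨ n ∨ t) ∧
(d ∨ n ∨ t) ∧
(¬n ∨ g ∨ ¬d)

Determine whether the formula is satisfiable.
No

No, the formula is not satisfiable.

No assignment of truth values to the variables can make all 24 clauses true simultaneously.

The formula is UNSAT (unsatisfiable).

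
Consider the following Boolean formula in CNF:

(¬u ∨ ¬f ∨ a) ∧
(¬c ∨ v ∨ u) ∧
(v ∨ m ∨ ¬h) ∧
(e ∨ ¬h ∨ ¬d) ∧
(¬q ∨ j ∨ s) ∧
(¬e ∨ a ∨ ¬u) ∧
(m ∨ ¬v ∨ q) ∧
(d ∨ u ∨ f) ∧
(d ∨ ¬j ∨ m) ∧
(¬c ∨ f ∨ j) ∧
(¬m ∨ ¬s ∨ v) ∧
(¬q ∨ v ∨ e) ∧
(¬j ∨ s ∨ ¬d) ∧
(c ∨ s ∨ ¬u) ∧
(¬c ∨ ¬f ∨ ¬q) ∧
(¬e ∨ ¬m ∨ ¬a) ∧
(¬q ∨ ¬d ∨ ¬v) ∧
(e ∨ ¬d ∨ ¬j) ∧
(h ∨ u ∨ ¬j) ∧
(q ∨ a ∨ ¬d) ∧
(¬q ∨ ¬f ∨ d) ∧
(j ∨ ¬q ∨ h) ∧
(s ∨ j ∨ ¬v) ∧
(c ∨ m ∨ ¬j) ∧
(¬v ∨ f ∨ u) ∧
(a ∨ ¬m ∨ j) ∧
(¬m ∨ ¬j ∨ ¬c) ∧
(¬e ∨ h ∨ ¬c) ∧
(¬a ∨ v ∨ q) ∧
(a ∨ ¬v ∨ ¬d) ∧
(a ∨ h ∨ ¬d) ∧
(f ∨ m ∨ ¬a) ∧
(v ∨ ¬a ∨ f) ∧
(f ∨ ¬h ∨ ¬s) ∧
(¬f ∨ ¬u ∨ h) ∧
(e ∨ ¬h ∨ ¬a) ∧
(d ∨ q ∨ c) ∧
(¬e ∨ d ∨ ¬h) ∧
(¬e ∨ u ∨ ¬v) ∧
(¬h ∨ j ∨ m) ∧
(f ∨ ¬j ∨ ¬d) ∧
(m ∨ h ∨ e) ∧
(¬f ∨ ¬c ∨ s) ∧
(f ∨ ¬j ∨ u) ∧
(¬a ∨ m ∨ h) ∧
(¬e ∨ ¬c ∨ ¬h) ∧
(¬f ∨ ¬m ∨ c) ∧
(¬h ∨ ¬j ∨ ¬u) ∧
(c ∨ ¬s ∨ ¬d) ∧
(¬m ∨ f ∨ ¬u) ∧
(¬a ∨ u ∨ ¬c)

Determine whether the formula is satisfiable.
No

No, the formula is not satisfiable.

No assignment of truth values to the variables can make all 51 clauses true simultaneously.

The formula is UNSAT (unsatisfiable).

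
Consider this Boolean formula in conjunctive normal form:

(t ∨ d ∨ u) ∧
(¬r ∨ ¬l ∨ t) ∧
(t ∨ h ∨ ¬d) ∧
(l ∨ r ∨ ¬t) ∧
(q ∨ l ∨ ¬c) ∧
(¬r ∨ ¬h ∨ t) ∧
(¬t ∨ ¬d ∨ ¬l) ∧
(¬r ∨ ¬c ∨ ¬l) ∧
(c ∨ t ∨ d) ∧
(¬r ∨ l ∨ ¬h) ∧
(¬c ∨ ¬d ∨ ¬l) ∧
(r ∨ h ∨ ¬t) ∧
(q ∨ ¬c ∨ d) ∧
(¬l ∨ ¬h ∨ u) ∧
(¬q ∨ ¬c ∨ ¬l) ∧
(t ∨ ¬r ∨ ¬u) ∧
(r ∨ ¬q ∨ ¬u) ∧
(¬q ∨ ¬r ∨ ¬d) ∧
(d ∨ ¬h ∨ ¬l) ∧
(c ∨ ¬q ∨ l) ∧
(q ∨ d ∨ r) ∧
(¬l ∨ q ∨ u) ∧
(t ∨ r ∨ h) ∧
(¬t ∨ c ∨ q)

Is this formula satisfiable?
Yes

Yes, the formula is satisfiable.

One satisfying assignment is: t=True, d=False, h=False, c=True, r=True, u=True, l=False, q=True

Verification: With this assignment, all 24 clauses evaluate to true.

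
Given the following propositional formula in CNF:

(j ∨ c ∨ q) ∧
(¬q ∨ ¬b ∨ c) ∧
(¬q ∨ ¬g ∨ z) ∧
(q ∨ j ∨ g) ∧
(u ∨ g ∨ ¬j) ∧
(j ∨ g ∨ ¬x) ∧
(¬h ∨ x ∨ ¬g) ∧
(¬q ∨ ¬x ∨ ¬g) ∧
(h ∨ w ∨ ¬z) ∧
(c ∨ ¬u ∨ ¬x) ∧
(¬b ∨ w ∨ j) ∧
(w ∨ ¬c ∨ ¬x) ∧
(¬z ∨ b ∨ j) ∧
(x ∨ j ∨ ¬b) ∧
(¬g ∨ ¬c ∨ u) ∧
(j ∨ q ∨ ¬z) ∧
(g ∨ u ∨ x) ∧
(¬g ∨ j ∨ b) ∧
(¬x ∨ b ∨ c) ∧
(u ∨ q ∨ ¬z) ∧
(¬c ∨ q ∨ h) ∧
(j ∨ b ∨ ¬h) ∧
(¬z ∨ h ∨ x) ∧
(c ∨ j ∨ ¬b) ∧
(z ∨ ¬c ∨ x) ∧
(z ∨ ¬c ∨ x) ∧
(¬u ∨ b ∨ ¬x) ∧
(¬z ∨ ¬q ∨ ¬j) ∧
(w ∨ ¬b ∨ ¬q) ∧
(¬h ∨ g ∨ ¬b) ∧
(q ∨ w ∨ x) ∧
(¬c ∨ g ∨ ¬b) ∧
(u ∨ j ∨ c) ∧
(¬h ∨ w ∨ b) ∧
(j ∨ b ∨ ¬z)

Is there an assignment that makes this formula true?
Yes

Yes, the formula is satisfiable.

One satisfying assignment is: c=False, g=False, q=True, b=False, x=False, w=False, u=True, h=False, j=False, z=False

Verification: With this assignment, all 35 clauses evaluate to true.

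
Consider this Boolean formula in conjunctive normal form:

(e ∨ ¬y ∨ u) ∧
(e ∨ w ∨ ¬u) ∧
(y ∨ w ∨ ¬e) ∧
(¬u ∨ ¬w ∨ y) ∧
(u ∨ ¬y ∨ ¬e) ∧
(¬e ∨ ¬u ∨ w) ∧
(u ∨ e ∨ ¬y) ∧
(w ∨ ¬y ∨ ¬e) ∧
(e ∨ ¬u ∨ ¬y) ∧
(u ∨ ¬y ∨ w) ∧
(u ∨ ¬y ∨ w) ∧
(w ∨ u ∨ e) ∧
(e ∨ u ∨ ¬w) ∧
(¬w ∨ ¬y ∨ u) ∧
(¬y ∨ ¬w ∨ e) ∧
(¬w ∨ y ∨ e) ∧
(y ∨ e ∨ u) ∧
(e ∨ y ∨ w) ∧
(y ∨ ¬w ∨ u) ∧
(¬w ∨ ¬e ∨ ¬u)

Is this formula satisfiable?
No

No, the formula is not satisfiable.

No assignment of truth values to the variables can make all 20 clauses true simultaneously.

The formula is UNSAT (unsatisfiable).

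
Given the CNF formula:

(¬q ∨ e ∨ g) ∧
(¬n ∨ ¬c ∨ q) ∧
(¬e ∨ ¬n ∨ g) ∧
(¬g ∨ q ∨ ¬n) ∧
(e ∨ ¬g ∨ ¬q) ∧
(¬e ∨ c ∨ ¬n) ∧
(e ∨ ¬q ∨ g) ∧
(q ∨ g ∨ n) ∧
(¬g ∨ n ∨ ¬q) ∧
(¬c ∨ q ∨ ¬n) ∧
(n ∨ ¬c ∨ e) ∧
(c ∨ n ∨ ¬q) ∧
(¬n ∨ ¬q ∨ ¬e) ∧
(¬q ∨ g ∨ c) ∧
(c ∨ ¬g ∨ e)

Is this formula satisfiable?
Yes

Yes, the formula is satisfiable.

One satisfying assignment is: g=False, c=False, q=False, n=True, e=False

Verification: With this assignment, all 15 clauses evaluate to true.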